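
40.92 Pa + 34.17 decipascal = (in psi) 40.92 Pa is already in Pa. 1 decipascal = 0.1 Pa, so 34.17 decipascal = 34.17 * 0.1 = 3.417 Pa. Sum: 40.92 + 3.417 = 44.337 Pa. 1 psi = 6894.7573 Pa, so 44.337 Pa = 44.337 / 6894.7573 = 0.0064305382 psi ≈ 0.006431 psi (4 s.f.). Final answer: 0.006431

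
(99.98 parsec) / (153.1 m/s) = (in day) 1 parsec = 3.0856776e+16 m, so 99.98 parsec = 99.98 * 3.0856776e+16 = 3.0850604e+18 m. 153.1 m/s is already in m/s. Combine: 3.0850604e+18 m / 153.1 m/s = 2.0150623e+16 s. 1 day = 86400 s, so 2.0150623e+16 s = 2.0150623e+16 / 86400 = 2.3322481e+11 day ≈ 2.332e+11 day (4 s.f.). Final answer: 2.332e+11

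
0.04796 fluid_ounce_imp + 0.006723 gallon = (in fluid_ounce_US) 0.9066. Check: 1 fluid_ounce_imp = 2.8413063e-05 m^3, so 0.04796 fluid_ounce_imp = 0.04796 * 2.8413063e-05 = 1.3626905e-06 m^3. 1 gallon = 0.0037854118 m^3, so 0.006723 gallon = 0.006723 * 0.0037854118 = 2.5449323e-05 m^3. Sum: 1.3626905e-06 + 2.5449323e-05 = 2.6812014e-05 m^3. 1 fluid_ounce_US = 2.957353e-05 m^3, so 2.6812014e-05 m^3 = 2.6812014e-05 / 2.957353e-05 = 0.90662205 fluid_ounce_US ≈ 0.9066 fluid_ounce_US (4 s.f.).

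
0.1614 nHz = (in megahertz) 1.614e-16. Check: 1 nHz = 1e-09 Hz, so 0.1614 nHz = 0.1614 * 1e-09 = 1.614e-10 Hz. 1 megahertz = 1000000 Hz, so 1.614e-10 Hz = 1.614e-10 / 1000000 = 1.614e-16 megahertz.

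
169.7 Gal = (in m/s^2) 1.697. Check: 1 Gal = 0.01 m/s^2, so 169.7 Gal = 169.7 * 0.01 = 1.697 m/s^2. Result: 1.697 m/s^2.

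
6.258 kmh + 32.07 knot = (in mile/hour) 40.79. Check: 1 kmh = 0.27777778 m/s, so 6.258 kmh = 6.258 * 0.27777778 = 1.7383333 m/s. 1 knot = 0.51444444 m/s, so 32.07 knot = 32.07 * 0.51444444 = 16.498233 m/s. Sum: 1.7383333 + 16.498233 = 18.236567 m/s. 1 mile/hour = 0.44704 m/s, so 18.236567 m/s = 18.236567 / 0.44704 = 40.794038 mile/hour ≈ 40.79 mile/hour (4 s.f.).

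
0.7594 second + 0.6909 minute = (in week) 0.7594 second = 0.7594 s. 1 minute = 60 s, so 0.6909 minute = 0.6909 * 60 = 41.454 s. Sum: 0.7594 + 41.454 = 42.2134 s. 1 week = 604800 s, so 42.2134 s = 42.2134 / 604800 = 6.9797288e-05 week ≈ 6.98e-05 week (4 s.f.). Final answer: 6.98e-05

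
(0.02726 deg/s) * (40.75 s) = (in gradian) 1 deg/s = 0.017453293 rad/s, so 0.02726 deg/s = 0.02726 * 0.017453293 = 0.00047577675 rad/s. 40.75 s is already in s. Combine: 0.00047577675 rad/s * 40.75 s = 0.019387903 rad. 1 gradian = 0.015707963 rad, so 0.019387903 rad = 0.019387903 / 0.015707963 = 1.2342722 gradian ≈ 1.234 gradian (4 s.f.). Final answer: 1.234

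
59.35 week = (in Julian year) 1.137. Check: 1 week = 604800 s, so 59.35 week = 59.35 * 604800 = 35894880 s. 1 Julian year = 31557600 s, so 35894880 s = 35894880 / 31557600 = 1.1374401 Julian year ≈ 1.137 Julian year (4 s.f.).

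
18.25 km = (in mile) 1 km = 1000 m, so 18.25 km = 18.25 * 1000 = 18250 m. 1 mile = 1609.344 m, so 18250 m = 18250 / 1609.344 = 11.340024 mile ≈ 11.34 mile (4 s.f.). Final answer: 11.34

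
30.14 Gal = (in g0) 1 Gal = 0.01 m/s^2, so 30.14 Gal = 30.14 * 0.01 = 0.3014 m/s^2. 1 g0 = 9.80665 m/s^2, so 0.3014 m/s^2 = 0.3014 / 9.80665 = 0.030734247 g0 ≈ 0.03073 g0 (4 s.f.). Final answer: 0.03073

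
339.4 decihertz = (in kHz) 0.03394. Check: 1 decihertz = 0.1 Hz, so 339.4 decihertz = 339.4 * 0.1 = 33.94 Hz. 1 kHz = 1000 Hz, so 33.94 Hz = 33.94 / 1000 = 0.03394 kHz.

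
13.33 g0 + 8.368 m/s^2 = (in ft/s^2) 456.3. Check: 1 g0 = 9.80665 m/s^2, so 13.33 g0 = 13.33 * 9.80665 = 130.72264 m/s^2. 8.368 m/s^2 is already in m/s^2. Sum: 130.72264 + 8.368 = 139.09064 m/s^2. 1 ft/s^2 = 0.3048 m/s^2, so 139.09064 m/s^2 = 139.09064 / 0.3048 = 456.33414 ft/s^2 ≈ 456.3 ft/s^2 (4 s.f.).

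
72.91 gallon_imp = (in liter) 1 gallon_imp = 0.00454609 m^3, so 72.91 gallon_imp = 72.91 * 0.00454609 = 0.33145542 m^3. 1 liter = 0.001 m^3, so 0.33145542 m^3 = 0.33145542 / 0.001 = 331.45542 liter ≈ 331.5 liter (4 s.f.). Final answer: 331.5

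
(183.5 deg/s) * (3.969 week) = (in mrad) 7.688e+09. Check: 1 deg/s = 0.017453293 rad/s, so 183.5 deg/s = 183.5 * 0.017453293 = 3.2026792 rad/s. 1 week = 604800 s, so 3.969 week = 3.969 * 604800 = 2400451.2 s. Combine: 3.2026792 rad/s * 2400451.2 s = 7687875.1 rad. 1 mrad = 0.001 rad, so 7687875.1 rad = 7687875.1 / 0.001 = 7.6878751e+09 mrad ≈ 7.688e+09 mrad (4 s.f.).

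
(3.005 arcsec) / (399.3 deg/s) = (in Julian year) 1 arcsec = 4.8481368e-06 rad, so 3.005 arcsec = 3.005 * 4.8481368e-06 = 1.4568651e-05 rad. 1 deg/s = 0.017453293 rad/s, so 399.3 deg/s = 399.3 * 0.017453293 = 6.9690997 rad/s. Combine: 1.4568651e-05 rad / 6.9690997 rad/s = 2.0904639e-06 s. 1 Julian year = 31557600 s, so 2.0904639e-06 s = 2.0904639e-06 / 31557600 = 6.6242803e-14 Julian year ≈ 6.624e-14 Julian year (4 s.f.). Final answer: 6.624e-14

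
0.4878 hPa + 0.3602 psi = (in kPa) 1 hPa = 100 Pa, so 0.4878 hPa = 0.4878 * 100 = 48.78 Pa. 1 psi = 6894.7573 Pa, so 0.3602 psi = 0.3602 * 6894.7573 = 2483.4916 Pa. Sum: 48.78 + 2483.4916 = 2532.2716 Pa. 1 kPa = 1000 Pa, so 2532.2716 Pa = 2532.2716 / 1000 = 2.5322716 kPa ≈ 2.532 kPa (4 s.f.). Final answer: 2.532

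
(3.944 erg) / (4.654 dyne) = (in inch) 1 erg = 1e-07 J, so 3.944 erg = 3.944 * 1e-07 = 3.944e-07 J. 1 dyne = 1e-05 N, so 4.654 dyne = 4.654 * 1e-05 = 4.654e-05 N. Combine: 3.944e-07 J / 4.654e-05 N = 0.0084744306 m. 1 inch = 0.0254 m, so 0.0084744306 m = 0.0084744306 / 0.0254 = 0.333639 inch ≈ 0.3336 inch (4 s.f.). Final answer: 0.3336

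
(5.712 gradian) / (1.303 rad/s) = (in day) 1 gradian = 0.015707963 rad, so 5.712 gradian = 5.712 * 0.015707963 = 0.089723886 rad. 1.303 rad/s is already in rad/s. Combine: 0.089723886 rad / 1.303 rad/s = 0.068859468 s. 1 day = 86400 s, so 0.068859468 s = 0.068859468 / 86400 = 7.9698458e-07 day ≈ 7.97e-07 day (4 s.f.). Final answer: 7.97e-07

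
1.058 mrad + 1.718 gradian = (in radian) 1 mrad = 0.001 rad, so 1.058 mrad = 1.058 * 0.001 = 0.001058 rad. 1 gradian = 0.015707963 rad, so 1.718 gradian = 1.718 * 0.015707963 = 0.026986281 rad. Sum: 0.001058 + 0.026986281 = 0.028044281 rad. 0.028044281 rad = 0.028044281 radian ≈ 0.02804 radian (4 s.f.). Final answer: 0.02804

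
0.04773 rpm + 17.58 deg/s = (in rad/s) 0.3118. Check: 1 rpm = 0.10471976 rad/s, so 0.04773 rpm = 0.04773 * 0.10471976 = 0.0049982739 rad/s. 1 deg/s = 0.017453293 rad/s, so 17.58 deg/s = 17.58 * 0.017453293 = 0.30682888 rad/s. Sum: 0.0049982739 + 0.30682888 = 0.31182716 rad/s. Result: 0.31182716 rad/s ≈ 0.3118 rad/s (4 s.f.).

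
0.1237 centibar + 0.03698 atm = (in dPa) 1 centibar = 1000 Pa, so 0.1237 centibar = 0.1237 * 1000 = 123.7 Pa. 1 atm = 101325 Pa, so 0.03698 atm = 0.03698 * 101325 = 3746.9985 Pa. Sum: 123.7 + 3746.9985 = 3870.6985 Pa. 1 dPa = 0.1 Pa, so 3870.6985 Pa = 3870.6985 / 0.1 = 38706.985 dPa ≈ 3.871e+04 dPa (4 s.f.). Final answer: 3.871e+04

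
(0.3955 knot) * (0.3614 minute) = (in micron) 4.412e+06. Check: 1 knot = 0.51444444 m/s, so 0.3955 knot = 0.3955 * 0.51444444 = 0.20346278 m/s. 1 minute = 60 s, so 0.3614 minute = 0.3614 * 60 = 21.684 s. Combine: 0.20346278 m/s * 21.684 s = 4.4118869 m. 1 micron = 1e-06 m, so 4.4118869 m = 4.4118869 / 1e-06 = 4411886.9 micron ≈ 4.412e+06 micron (4 s.f.).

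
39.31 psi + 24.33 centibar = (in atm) 1 psi = 6894.7573 Pa, so 39.31 psi = 39.31 * 6894.7573 = 271032.91 Pa. 1 centibar = 1000 Pa, so 24.33 centibar = 24.33 * 1000 = 24330 Pa. Sum: 271032.91 + 24330 = 295362.91 Pa. 1 atm = 101325 Pa, so 295362.91 Pa = 295362.91 / 101325 = 2.9150053 atm ≈ 2.915 atm (4 s.f.). Final answer: 2.915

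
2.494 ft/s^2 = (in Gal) 76.02. Check: 1 ft/s^2 = 0.3048 m/s^2, so 2.494 ft/s^2 = 2.494 * 0.3048 = 0.7601712 m/s^2. 1 Gal = 0.01 m/s^2, so 0.7601712 m/s^2 = 0.7601712 / 0.01 = 76.01712 Gal ≈ 76.02 Gal (4 s.f.).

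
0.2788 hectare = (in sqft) 3.001e+04. Check: 1 hectare = 10000 m^2, so 0.2788 hectare = 0.2788 * 10000 = 2788 m^2. 1 sqft = 0.09290304 m^2, so 2788 m^2 = 2788 / 0.09290304 = 30009.782 sqft ≈ 3.001e+04 sqft (4 s.f.).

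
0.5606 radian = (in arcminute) 1927. Check: 0.5606 radian = 0.5606 rad. 1 arcminute = 0.00029088821 rad, so 0.5606 rad = 0.5606 / 0.00029088821 = 1927.2008 arcminute ≈ 1927 arcminute (4 s.f.).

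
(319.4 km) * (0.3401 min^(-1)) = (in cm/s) 1.81e+05. Check: 1 km = 1000 m, so 319.4 km = 319.4 * 1000 = 319400 m. 1 min^(-1) = 0.016666667 Hz, so 0.3401 min^(-1) = 0.3401 * 0.016666667 = 0.0056683333 Hz. Combine: 319400 m * 0.0056683333 Hz = 1810.4657 m/s. 1 cm/s = 0.01 m/s, so 1810.4657 m/s = 1810.4657 / 0.01 = 181046.57 cm/s ≈ 1.81e+05 cm/s (4 s.f.).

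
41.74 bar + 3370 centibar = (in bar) 1 bar = 100000 Pa, so 41.74 bar = 41.74 * 100000 = 4174000 Pa. 1 centibar = 1000 Pa, so 3370 centibar = 3370 * 1000 = 3370000 Pa. Sum: 4174000 + 3370000 = 7544000 Pa. 1 bar = 100000 Pa, so 7544000 Pa = 7544000 / 100000 = 75.44 bar. Final answer: 75.44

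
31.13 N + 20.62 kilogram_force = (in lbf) 52.46. Check: 31.13 N is already in N. 1 kilogram_force = 9.80665 N, so 20.62 kilogram_force = 20.62 * 9.80665 = 202.21312 N. Sum: 31.13 + 202.21312 = 233.34312 N. 1 lbf = 4.4482216 N, so 233.34312 N = 233.34312 / 4.4482216 = 52.457621 lbf ≈ 52.46 lbf (4 s.f.).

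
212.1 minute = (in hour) 1 minute = 60 s, so 212.1 minute = 212.1 * 60 = 12726 s. 1 hour = 3600 s, so 12726 s = 12726 / 3600 = 3.535 hour. Final answer: 3.535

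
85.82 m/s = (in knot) 1 knot = 0.51444444 m/s, so 85.82 m/s = 85.82 / 0.51444444 = 166.82073 knot ≈ 166.8 knot (4 s.f.). Final answer: 166.8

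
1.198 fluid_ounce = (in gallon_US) 1 fluid_ounce = 2.957353e-05 m^3, so 1.198 fluid_ounce = 1.198 * 2.957353e-05 = 3.5429088e-05 m^3. 1 gallon_US = 0.0037854118 m^3, so 3.5429088e-05 m^3 = 3.5429088e-05 / 0.0037854118 = 0.009359375 gallon_US ≈ 0.009359 gallon_US (4 s.f.). Final answer: 0.009359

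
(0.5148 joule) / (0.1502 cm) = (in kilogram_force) 0.5148 joule = 0.5148 J. 1 cm = 0.01 m, so 0.1502 cm = 0.1502 * 0.01 = 0.001502 m. Combine: 0.5148 J / 0.001502 m = 342.74301 N. 1 kilogram_force = 9.80665 N, so 342.74301 N = 342.74301 / 9.80665 = 34.95006 kilogram_force ≈ 34.95 kilogram_force (4 s.f.). Final answer: 34.95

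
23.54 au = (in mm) 3.522e+15. Check: 1 au = 1.4959787e+11 m, so 23.54 au = 23.54 * 1.4959787e+11 = 3.5215339e+12 m. 1 mm = 0.001 m, so 3.5215339e+12 m = 3.5215339e+12 / 0.001 = 3.5215339e+15 mm ≈ 3.522e+15 mm (4 s.f.).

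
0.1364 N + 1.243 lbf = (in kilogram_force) 0.5777. Check: 0.1364 N is already in N. 1 lbf = 4.4482216 N, so 1.243 lbf = 1.243 * 4.4482216 = 5.5291395 N. Sum: 0.1364 + 5.5291395 = 5.6655395 N. 1 kilogram_force = 9.80665 N, so 5.6655395 N = 5.6655395 / 9.80665 = 0.57772425 kilogram_force ≈ 0.5777 kilogram_force (4 s.f.).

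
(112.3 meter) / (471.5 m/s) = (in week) 112.3 meter = 112.3 m. 471.5 m/s is already in m/s. Combine: 112.3 m / 471.5 m/s = 0.23817603 s. 1 week = 604800 s, so 0.23817603 s = 0.23817603 / 604800 = 3.9380958e-07 week ≈ 3.938e-07 week (4 s.f.). Final answer: 3.938e-07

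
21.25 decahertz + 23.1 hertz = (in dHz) 1 decahertz = 10 Hz, so 21.25 decahertz = 21.25 * 10 = 212.5 Hz. 23.1 hertz = 23.1 Hz. Sum: 212.5 + 23.1 = 235.6 Hz. 1 dHz = 0.1 Hz, so 235.6 Hz = 235.6 / 0.1 = 2356 dHz. Final answer: 2356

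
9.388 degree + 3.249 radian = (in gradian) 1 degree = 0.017453293 rad, so 9.388 degree = 9.388 * 0.017453293 = 0.16385151 rad. 3.249 radian = 3.249 rad. Sum: 0.16385151 + 3.249 = 3.4128515 rad. 1 gradian = 0.015707963 rad, so 3.4128515 rad = 3.4128515 / 0.015707963 = 217.26888 gradian ≈ 217.3 gradian (4 s.f.). Final answer: 217.3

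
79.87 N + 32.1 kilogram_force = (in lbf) 79.87 N is already in N. 1 kilogram_force = 9.80665 N, so 32.1 kilogram_force = 32.1 * 9.80665 = 314.79346 N. Sum: 79.87 + 314.79346 = 394.66346 N. 1 lbf = 4.4482216 N, so 394.66346 N = 394.66346 / 4.4482216 = 88.723876 lbf ≈ 88.72 lbf (4 s.f.). Final answer: 88.72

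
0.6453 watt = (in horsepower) 0.0008654. Check: 0.6453 watt = 0.6453 W. 1 horsepower = 745.69987 W, so 0.6453 W = 0.6453 / 745.69987 = 0.00086536155 horsepower ≈ 0.0008654 horsepower (4 s.f.).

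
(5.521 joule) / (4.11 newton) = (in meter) 1.343. Check: 5.521 joule = 5.521 J. 4.11 newton = 4.11 N. Combine: 5.521 J / 4.11 N = 1.343309 m. 1.343309 m = 1.343309 meter ≈ 1.343 meter (4 s.f.).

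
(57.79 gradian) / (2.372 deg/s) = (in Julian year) 6.948e-07. Check: 1 gradian = 0.015707963 rad, so 57.79 gradian = 57.79 * 0.015707963 = 0.9077632 rad. 1 deg/s = 0.017453293 rad/s, so 2.372 deg/s = 2.372 * 0.017453293 = 0.04139921 rad/s. Combine: 0.9077632 rad / 0.04139921 rad/s = 21.927066 s. 1 Julian year = 31557600 s, so 21.927066 s = 21.927066 / 31557600 = 6.9482679e-07 Julian year ≈ 6.948e-07 Julian year (4 s.f.).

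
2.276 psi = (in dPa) 1 psi = 6894.7573 Pa, so 2.276 psi = 2.276 * 6894.7573 = 15692.468 Pa. 1 dPa = 0.1 Pa, so 15692.468 Pa = 15692.468 / 0.1 = 156924.68 dPa ≈ 1.569e+05 dPa (4 s.f.). Final answer: 1.569e+05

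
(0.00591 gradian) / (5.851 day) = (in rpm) 1 gradian = 0.015707963 rad, so 0.00591 gradian = 0.00591 * 0.015707963 = 9.2834063e-05 rad. 1 day = 86400 s, so 5.851 day = 5.851 * 86400 = 505526.4 s. Combine: 9.2834063e-05 rad / 505526.4 s = 1.8363841e-10 rad/s. 1 rpm = 0.10471976 rad/s, so 1.8363841e-10 rad/s = 1.8363841e-10 / 0.10471976 = 1.7536176e-09 rpm ≈ 1.754e-09 rpm (4 s.f.). Final answer: 1.754e-09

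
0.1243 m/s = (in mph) 0.2781. Check: 1 mph = 0.44704 m/s, so 0.1243 m/s = 0.1243 / 0.44704 = 0.27805118 mph ≈ 0.2781 mph (4 s.f.).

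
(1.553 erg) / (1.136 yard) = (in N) 1 erg = 1e-07 J, so 1.553 erg = 1.553 * 1e-07 = 1.553e-07 J. 1 yard = 0.9144 m, so 1.136 yard = 1.136 * 0.9144 = 1.0387584 m. Combine: 1.553e-07 J / 1.0387584 m = 1.4950541e-07 N. Result: 1.4950541e-07 N ≈ 1.495e-07 N (4 s.f.). Final answer: 1.495e-07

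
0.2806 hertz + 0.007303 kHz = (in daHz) 0.7584. Check: 0.2806 hertz = 0.2806 Hz. 1 kHz = 1000 Hz, so 0.007303 kHz = 0.007303 * 1000 = 7.303 Hz. Sum: 0.2806 + 7.303 = 7.5836 Hz. 1 daHz = 10 Hz, so 7.5836 Hz = 7.5836 / 10 = 0.75836 daHz ≈ 0.7584 daHz (4 s.f.).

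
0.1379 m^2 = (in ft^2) 1.484. Check: 1 ft^2 = 0.09290304 m^2, so 0.1379 m^2 = 0.1379 / 0.09290304 = 1.4843432 ft^2 ≈ 1.484 ft^2 (4 s.f.).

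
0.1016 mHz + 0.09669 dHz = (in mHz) 9.771. Check: 1 mHz = 0.001 Hz, so 0.1016 mHz = 0.1016 * 0.001 = 0.0001016 Hz. 1 dHz = 0.1 Hz, so 0.09669 dHz = 0.09669 * 0.1 = 0.009669 Hz. Sum: 0.0001016 + 0.009669 = 0.0097706 Hz. 1 mHz = 0.001 Hz, so 0.0097706 Hz = 0.0097706 / 0.001 = 9.7706 mHz ≈ 9.771 mHz (4 s.f.).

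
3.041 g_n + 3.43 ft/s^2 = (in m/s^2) 30.87. Check: 1 g_n = 9.80665 m/s^2, so 3.041 g_n = 3.041 * 9.80665 = 29.822023 m/s^2. 1 ft/s^2 = 0.3048 m/s^2, so 3.43 ft/s^2 = 3.43 * 0.3048 = 1.045464 m/s^2. Sum: 29.822023 + 1.045464 = 30.867487 m/s^2. Result: 30.867487 m/s^2 ≈ 30.87 m/s^2 (4 s.f.).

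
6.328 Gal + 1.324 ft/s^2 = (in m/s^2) 0.4668. Check: 1 Gal = 0.01 m/s^2, so 6.328 Gal = 6.328 * 0.01 = 0.06328 m/s^2. 1 ft/s^2 = 0.3048 m/s^2, so 1.324 ft/s^2 = 1.324 * 0.3048 = 0.4035552 m/s^2. Sum: 0.06328 + 0.4035552 = 0.4668352 m/s^2. Result: 0.4668352 m/s^2 ≈ 0.4668 m/s^2 (4 s.f.).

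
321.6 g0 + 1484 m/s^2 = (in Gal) 1 g0 = 9.80665 m/s^2, so 321.6 g0 = 321.6 * 9.80665 = 3153.8186 m/s^2. 1484 m/s^2 is already in m/s^2. Sum: 3153.8186 + 1484 = 4637.8186 m/s^2. 1 Gal = 0.01 m/s^2, so 4637.8186 m/s^2 = 4637.8186 / 0.01 = 463781.86 Gal ≈ 4.638e+05 Gal (4 s.f.). Final answer: 4.638e+05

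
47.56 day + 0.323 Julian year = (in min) 1 day = 86400 s, so 47.56 day = 47.56 * 86400 = 4109184 s. 1 Julian year = 31557600 s, so 0.323 Julian year = 0.323 * 31557600 = 10193105 s. Sum: 4109184 + 10193105 = 14302289 s. 1 min = 60 s, so 14302289 s = 14302289 / 60 = 238371.48 min ≈ 2.384e+05 min (4 s.f.). Final answer: 2.384e+05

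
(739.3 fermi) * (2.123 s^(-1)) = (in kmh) 1 fermi = 1e-15 m, so 739.3 fermi = 739.3 * 1e-15 = 7.393e-13 m. 2.123 s^(-1) = 2.123 Hz. Combine: 7.393e-13 m * 2.123 Hz = 1.5695339e-12 m/s. 1 kmh = 0.27777778 m/s, so 1.5695339e-12 m/s = 1.5695339e-12 / 0.27777778 = 5.650322e-12 kmh ≈ 5.65e-12 kmh (4 s.f.). Final answer: 5.65e-12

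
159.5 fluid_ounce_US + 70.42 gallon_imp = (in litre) 1 fluid_ounce_US = 2.957353e-05 m^3, so 159.5 fluid_ounce_US = 159.5 * 2.957353e-05 = 0.004716978 m^3. 1 gallon_imp = 0.00454609 m^3, so 70.42 gallon_imp = 70.42 * 0.00454609 = 0.32013566 m^3. Sum: 0.004716978 + 0.32013566 = 0.32485264 m^3. 1 litre = 0.001 m^3, so 0.32485264 m^3 = 0.32485264 / 0.001 = 324.85264 litre ≈ 324.9 litre (4 s.f.). Final answer: 324.9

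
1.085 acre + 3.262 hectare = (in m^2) 3.701e+04. Check: 1 acre = 4046.8564 m^2, so 1.085 acre = 1.085 * 4046.8564 = 4390.8392 m^2. 1 hectare = 10000 m^2, so 3.262 hectare = 3.262 * 10000 = 32620 m^2. Sum: 4390.8392 + 32620 = 37010.839 m^2. Result: 37010.839 m^2 ≈ 3.701e+04 m^2 (4 s.f.).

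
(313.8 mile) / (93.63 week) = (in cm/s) 0.8918. Check: 1 mile = 1609.344 m, so 313.8 mile = 313.8 * 1609.344 = 505012.15 m. 1 week = 604800 s, so 93.63 week = 93.63 * 604800 = 56627424 s. Combine: 505012.15 m / 56627424 s = 0.008918155 m/s. 1 cm/s = 0.01 m/s, so 0.008918155 m/s = 0.008918155 / 0.01 = 0.8918155 cm/s ≈ 0.8918 cm/s (4 s.f.).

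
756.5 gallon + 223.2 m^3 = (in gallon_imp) 4.973e+04. Check: 1 gallon = 0.0037854118 m^3, so 756.5 gallon = 756.5 * 0.0037854118 = 2.863664 m^3. 223.2 m^3 is already in m^3. Sum: 2.863664 + 223.2 = 226.06366 m^3. 1 gallon_imp = 0.00454609 m^3, so 226.06366 m^3 = 226.06366 / 0.00454609 = 49727.054 gallon_imp ≈ 4.973e+04 gallon_imp (4 s.f.).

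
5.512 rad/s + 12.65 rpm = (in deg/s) 5.512 rad/s is already in rad/s. 1 rpm = 0.10471976 rad/s, so 12.65 rpm = 12.65 * 0.10471976 = 1.3247049 rad/s. Sum: 5.512 + 1.3247049 = 6.8367049 rad/s. 1 deg/s = 0.017453293 rad/s, so 6.8367049 rad/s = 6.8367049 / 0.017453293 = 391.71434 deg/s ≈ 391.7 deg/s (4 s.f.). Final answer: 391.7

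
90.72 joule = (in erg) 90.72 joule = 90.72 J. 1 erg = 1e-07 J, so 90.72 J = 90.72 / 1e-07 = 9.072e+08 erg. Final answer: 9.072e+08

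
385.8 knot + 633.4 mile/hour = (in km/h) 1734. Check: 1 knot = 0.51444444 m/s, so 385.8 knot = 385.8 * 0.51444444 = 198.47267 m/s. 1 mile/hour = 0.44704 m/s, so 633.4 mile/hour = 633.4 * 0.44704 = 283.15514 m/s. Sum: 198.47267 + 283.15514 = 481.6278 m/s. 1 km/h = 0.27777778 m/s, so 481.6278 m/s = 481.6278 / 0.27777778 = 1733.8601 km/h ≈ 1734 km/h (4 s.f.).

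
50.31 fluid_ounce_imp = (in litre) 1 fluid_ounce_imp = 2.8413063e-05 m^3, so 50.31 fluid_ounce_imp = 50.31 * 2.8413063e-05 = 0.0014294612 m^3. 1 litre = 0.001 m^3, so 0.0014294612 m^3 = 0.0014294612 / 0.001 = 1.4294612 litre ≈ 1.429 litre (4 s.f.). Final answer: 1.429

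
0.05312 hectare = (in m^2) 531.2. Check: 1 hectare = 10000 m^2, so 0.05312 hectare = 0.05312 * 10000 = 531.2 m^2. Result: 531.2 m^2.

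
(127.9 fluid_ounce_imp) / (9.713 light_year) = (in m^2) 3.955e-20. Check: 1 fluid_ounce_imp = 2.8413063e-05 m^3, so 127.9 fluid_ounce_imp = 127.9 * 2.8413063e-05 = 0.0036340307 m^3. 1 light_year = 9.4607305e+15 m, so 9.713 light_year = 9.713 * 9.4607305e+15 = 9.1892075e+16 m. Combine: 0.0036340307 m^3 / 9.1892075e+16 m = 3.9546726e-20 m^2. Result: 3.9546726e-20 m^2 ≈ 3.955e-20 m^2 (4 s.f.).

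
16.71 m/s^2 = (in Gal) 1671. Check: 1 Gal = 0.01 m/s^2, so 16.71 m/s^2 = 16.71 / 0.01 = 1671 Gal.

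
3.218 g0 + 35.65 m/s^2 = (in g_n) 6.853. Check: 1 g0 = 9.80665 m/s^2, so 3.218 g0 = 3.218 * 9.80665 = 31.5578 m/s^2. 35.65 m/s^2 is already in m/s^2. Sum: 31.5578 + 35.65 = 67.2078 m/s^2. 1 g_n = 9.80665 m/s^2, so 67.2078 m/s^2 = 67.2078 / 9.80665 = 6.8532883 g_n ≈ 6.853 g_n (4 s.f.).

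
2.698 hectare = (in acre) 6.667. Check: 1 hectare = 10000 m^2, so 2.698 hectare = 2.698 * 10000 = 26980 m^2. 1 acre = 4046.8564 m^2, so 26980 m^2 = 26980 / 4046.8564 = 6.6669032 acre ≈ 6.667 acre (4 s.f.).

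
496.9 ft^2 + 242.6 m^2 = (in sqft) 3108. Check: 1 ft^2 = 0.09290304 m^2, so 496.9 ft^2 = 496.9 * 0.09290304 = 46.163521 m^2. 242.6 m^2 is already in m^2. Sum: 46.163521 + 242.6 = 288.76352 m^2. 1 sqft = 0.09290304 m^2, so 288.76352 m^2 = 288.76352 / 0.09290304 = 3108.2247 sqft ≈ 3108 sqft (4 s.f.).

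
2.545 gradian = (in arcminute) 1 gradian = 0.015707963 rad, so 2.545 gradian = 2.545 * 0.015707963 = 0.039976767 rad. 1 arcminute = 0.00029088821 rad, so 0.039976767 rad = 0.039976767 / 0.00029088821 = 137.43 arcminute ≈ 137.4 arcminute (4 s.f.). Final answer: 137.4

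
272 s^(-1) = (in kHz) 0.272. Check: 272 s^(-1) = 272 Hz. 1 kHz = 1000 Hz, so 272 Hz = 272 / 1000 = 0.272 kHz.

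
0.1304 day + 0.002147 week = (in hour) 3.49. Check: 1 day = 86400 s, so 0.1304 day = 0.1304 * 86400 = 11266.56 s. 1 week = 604800 s, so 0.002147 week = 0.002147 * 604800 = 1298.5056 s. Sum: 11266.56 + 1298.5056 = 12565.066 s. 1 hour = 3600 s, so 12565.066 s = 12565.066 / 3600 = 3.490296 hour ≈ 3.49 hour (4 s.f.).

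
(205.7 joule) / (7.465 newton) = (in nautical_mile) 205.7 joule = 205.7 J. 7.465 newton = 7.465 N. Combine: 205.7 J / 7.465 N = 27.555258 m. 1 nautical_mile = 1852 m, so 27.555258 m = 27.555258 / 1852 = 0.014878649 nautical_mile ≈ 0.01488 nautical_mile (4 s.f.). Final answer: 0.01488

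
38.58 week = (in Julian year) 1 week = 604800 s, so 38.58 week = 38.58 * 604800 = 23333184 s. 1 Julian year = 31557600 s, so 23333184 s = 23333184 / 31557600 = 0.73938398 Julian year ≈ 0.7394 Julian year (4 s.f.). Final answer: 0.7394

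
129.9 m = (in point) 3.682e+05. Check: 1 point = 0.00035277778 m, so 129.9 m = 129.9 / 0.00035277778 = 368220.47 point ≈ 3.682e+05 point (4 s.f.).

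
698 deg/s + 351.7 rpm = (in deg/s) 2808. Check: 1 deg/s = 0.017453293 rad/s, so 698 deg/s = 698 * 0.017453293 = 12.182398 rad/s. 1 rpm = 0.10471976 rad/s, so 351.7 rpm = 351.7 * 0.10471976 = 36.829938 rad/s. Sum: 12.182398 + 36.829938 = 49.012336 rad/s. 1 deg/s = 0.017453293 rad/s, so 49.012336 rad/s = 49.012336 / 0.017453293 = 2808.2 deg/s ≈ 2808 deg/s (4 s.f.).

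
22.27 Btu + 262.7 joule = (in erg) 1 Btu = 1055.0559 J, so 22.27 Btu = 22.27 * 1055.0559 = 23496.094 J. 262.7 joule = 262.7 J. Sum: 23496.094 + 262.7 = 23758.794 J. 1 erg = 1e-07 J, so 23758.794 J = 23758.794 / 1e-07 = 2.3758794e+11 erg ≈ 2.376e+11 erg (4 s.f.). Final answer: 2.376e+11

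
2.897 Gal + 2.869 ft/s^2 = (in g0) 0.09213. Check: 1 Gal = 0.01 m/s^2, so 2.897 Gal = 2.897 * 0.01 = 0.02897 m/s^2. 1 ft/s^2 = 0.3048 m/s^2, so 2.869 ft/s^2 = 2.869 * 0.3048 = 0.8744712 m/s^2. Sum: 0.02897 + 0.8744712 = 0.9034412 m/s^2. 1 g0 = 9.80665 m/s^2, so 0.9034412 m/s^2 = 0.9034412 / 9.80665 = 0.092125364 g0 ≈ 0.09213 g0 (4 s.f.).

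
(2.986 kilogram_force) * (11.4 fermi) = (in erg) 1 kilogram_force = 9.80665 N, so 2.986 kilogram_force = 2.986 * 9.80665 = 29.282657 N. 1 fermi = 1e-15 m, so 11.4 fermi = 11.4 * 1e-15 = 1.14e-14 m. Combine: 29.282657 N * 1.14e-14 m = 3.3382229e-13 J. 1 erg = 1e-07 J, so 3.3382229e-13 J = 3.3382229e-13 / 1e-07 = 3.3382229e-06 erg ≈ 3.338e-06 erg (4 s.f.). Final answer: 3.338e-06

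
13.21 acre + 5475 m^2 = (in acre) 14.56. Check: 1 acre = 4046.8564 m^2, so 13.21 acre = 13.21 * 4046.8564 = 53458.973 m^2. 5475 m^2 is already in m^2. Sum: 53458.973 + 5475 = 58933.973 m^2. 1 acre = 4046.8564 m^2, so 58933.973 m^2 = 58933.973 / 4046.8564 = 14.562902 acre ≈ 14.56 acre (4 s.f.).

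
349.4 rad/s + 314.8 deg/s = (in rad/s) 354.9. Check: 349.4 rad/s is already in rad/s. 1 deg/s = 0.017453293 rad/s, so 314.8 deg/s = 314.8 * 0.017453293 = 5.4942965 rad/s. Sum: 349.4 + 5.4942965 = 354.8943 rad/s. Result: 354.8943 rad/s ≈ 354.9 rad/s (4 s.f.).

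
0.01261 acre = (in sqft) 1 acre = 4046.8564 m^2, so 0.01261 acre = 0.01261 * 4046.8564 = 51.030859 m^2. 1 sqft = 0.09290304 m^2, so 51.030859 m^2 = 51.030859 / 0.09290304 = 549.2916 sqft ≈ 549.3 sqft (4 s.f.). Final answer: 549.3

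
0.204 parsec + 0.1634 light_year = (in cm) 1 parsec = 3.0856776e+16 m, so 0.204 parsec = 0.204 * 3.0856776e+16 = 6.2947823e+15 m. 1 light_year = 9.4607305e+15 m, so 0.1634 light_year = 0.1634 * 9.4607305e+15 = 1.5458834e+15 m. Sum: 6.2947823e+15 + 1.5458834e+15 = 7.8406656e+15 m. 1 cm = 0.01 m, so 7.8406656e+15 m = 7.8406656e+15 / 0.01 = 7.8406656e+17 cm ≈ 7.841e+17 cm (4 s.f.). Final answer: 7.841e+17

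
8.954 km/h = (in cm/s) 1 km/h = 0.27777778 m/s, so 8.954 km/h = 8.954 * 0.27777778 = 2.4872222 m/s. 1 cm/s = 0.01 m/s, so 2.4872222 m/s = 2.4872222 / 0.01 = 248.72222 cm/s ≈ 248.7 cm/s (4 s.f.). Final answer: 248.7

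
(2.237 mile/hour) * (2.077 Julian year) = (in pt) 1.858e+11. Check: 1 mile/hour = 0.44704 m/s, so 2.237 mile/hour = 2.237 * 0.44704 = 1.0000285 m/s. 1 Julian year = 31557600 s, so 2.077 Julian year = 2.077 * 31557600 = 65545135 s. Combine: 1.0000285 m/s * 65545135 s = 65547002 m. 1 pt = 0.00035277778 m, so 65547002 m = 65547002 / 0.00035277778 = 1.8580253e+11 pt ≈ 1.858e+11 pt (4 s.f.).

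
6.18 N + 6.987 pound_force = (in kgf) 6.18 N is already in N. 1 pound_force = 4.4482216 N, so 6.987 pound_force = 6.987 * 4.4482216 = 31.079724 N. Sum: 6.18 + 31.079724 = 37.259724 N. 1 kgf = 9.80665 N, so 37.259724 N = 37.259724 / 9.80665 = 3.7994345 kgf ≈ 3.799 kgf (4 s.f.). Final answer: 3.799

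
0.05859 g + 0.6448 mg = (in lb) 0.0001306. Check: 1 g = 0.001 kg, so 0.05859 g = 0.05859 * 0.001 = 5.859e-05 kg. 1 mg = 1e-06 kg, so 0.6448 mg = 0.6448 * 1e-06 = 6.448e-07 kg. Sum: 5.859e-05 + 6.448e-07 = 5.92348e-05 kg. 1 lb = 0.45359237 kg, so 5.92348e-05 kg = 5.92348e-05 / 0.45359237 = 0.00013059038 lb ≈ 0.0001306 lb (4 s.f.).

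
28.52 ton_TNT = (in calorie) 1 ton_TNT = 4.184e+09 J, so 28.52 ton_TNT = 28.52 * 4.184e+09 = 1.1932768e+11 J. 1 calorie = 4.184 J, so 1.1932768e+11 J = 1.1932768e+11 / 4.184 = 2.852e+10 calorie. Final answer: 2.852e+10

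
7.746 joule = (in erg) 7.746e+07. Check: 7.746 joule = 7.746 J. 1 erg = 1e-07 J, so 7.746 J = 7.746 / 1e-07 = 77460000 erg ≈ 7.746e+07 erg (4 s.f.).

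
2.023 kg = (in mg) 1 mg = 1e-06 kg, so 2.023 kg = 2.023 / 1e-06 = 2023000 mg ≈ 2.023e+06 mg (4 s.f.). Final answer: 2.023e+06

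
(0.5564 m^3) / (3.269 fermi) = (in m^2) 1.702e+14. Check: 0.5564 m^3 is already in m^3. 1 fermi = 1e-15 m, so 3.269 fermi = 3.269 * 1e-15 = 3.269e-15 m. Combine: 0.5564 m^3 / 3.269e-15 m = 1.7020496e+14 m^2. Result: 1.7020496e+14 m^2 ≈ 1.702e+14 m^2 (4 s.f.).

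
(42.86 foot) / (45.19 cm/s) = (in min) 1 foot = 0.3048 m, so 42.86 foot = 42.86 * 0.3048 = 13.063728 m. 1 cm/s = 0.01 m/s, so 45.19 cm/s = 45.19 * 0.01 = 0.4519 m/s. Combine: 13.063728 m / 0.4519 m/s = 28.908449 s. 1 min = 60 s, so 28.908449 s = 28.908449 / 60 = 0.48180748 min ≈ 0.4818 min (4 s.f.). Final answer: 0.4818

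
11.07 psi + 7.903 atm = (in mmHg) 6579. Check: 1 psi = 6894.7573 Pa, so 11.07 psi = 11.07 * 6894.7573 = 76324.963 Pa. 1 atm = 101325 Pa, so 7.903 atm = 7.903 * 101325 = 800771.47 Pa. Sum: 76324.963 + 800771.47 = 877096.44 Pa. 1 mmHg = 133.32237 Pa, so 877096.44 Pa = 877096.44 / 133.32237 = 6578.7643 mmHg ≈ 6579 mmHg (4 s.f.).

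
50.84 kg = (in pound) 112.1. Check: 1 pound = 0.45359237 kg, so 50.84 kg = 50.84 / 0.45359237 = 112.08301 pound ≈ 112.1 pound (4 s.f.).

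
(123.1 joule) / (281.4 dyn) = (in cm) 123.1 joule = 123.1 J. 1 dyn = 1e-05 N, so 281.4 dyn = 281.4 * 1e-05 = 0.002814 N. Combine: 123.1 J / 0.002814 N = 43745.558 m. 1 cm = 0.01 m, so 43745.558 m = 43745.558 / 0.01 = 4374555.8 cm ≈ 4.375e+06 cm (4 s.f.). Final answer: 4.375e+06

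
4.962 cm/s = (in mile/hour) 1 cm/s = 0.01 m/s, so 4.962 cm/s = 4.962 * 0.01 = 0.04962 m/s. 1 mile/hour = 0.44704 m/s, so 0.04962 m/s = 0.04962 / 0.44704 = 0.11099678 mile/hour ≈ 0.111 mile/hour (4 s.f.). Final answer: 0.111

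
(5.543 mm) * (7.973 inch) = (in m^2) 0.001123. Check: 1 mm = 0.001 m, so 5.543 mm = 5.543 * 0.001 = 0.005543 m. 1 inch = 0.0254 m, so 7.973 inch = 7.973 * 0.0254 = 0.2025142 m. Combine: 0.005543 m * 0.2025142 m = 0.0011225362 m^2. Result: 0.0011225362 m^2 ≈ 0.001123 m^2 (4 s.f.).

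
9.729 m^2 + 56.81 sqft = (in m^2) 15.01. Check: 9.729 m^2 is already in m^2. 1 sqft = 0.09290304 m^2, so 56.81 sqft = 56.81 * 0.09290304 = 5.2778217 m^2. Sum: 9.729 + 5.2778217 = 15.006822 m^2. Result: 15.006822 m^2 ≈ 15.01 m^2 (4 s.f.).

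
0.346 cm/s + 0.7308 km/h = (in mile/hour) 1 cm/s = 0.01 m/s, so 0.346 cm/s = 0.346 * 0.01 = 0.00346 m/s. 1 km/h = 0.27777778 m/s, so 0.7308 km/h = 0.7308 * 0.27777778 = 0.203 m/s. Sum: 0.00346 + 0.203 = 0.20646 m/s. 1 mile/hour = 0.44704 m/s, so 0.20646 m/s = 0.20646 / 0.44704 = 0.46183787 mile/hour ≈ 0.4618 mile/hour (4 s.f.). Final answer: 0.4618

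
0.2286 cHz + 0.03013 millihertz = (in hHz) 2.316e-05. Check: 1 cHz = 0.01 Hz, so 0.2286 cHz = 0.2286 * 0.01 = 0.002286 Hz. 1 millihertz = 0.001 Hz, so 0.03013 millihertz = 0.03013 * 0.001 = 3.013e-05 Hz. Sum: 0.002286 + 3.013e-05 = 0.00231613 Hz. 1 hHz = 100 Hz, so 0.00231613 Hz = 0.00231613 / 100 = 2.31613e-05 hHz ≈ 2.316e-05 hHz (4 s.f.).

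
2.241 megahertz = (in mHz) 2.241e+09. Check: 1 megahertz = 1000000 Hz, so 2.241 megahertz = 2.241 * 1000000 = 2241000 Hz. 1 mHz = 0.001 Hz, so 2241000 Hz = 2241000 / 0.001 = 2.241e+09 mHz.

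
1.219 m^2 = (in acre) 1 acre = 4046.8564 m^2, so 1.219 m^2 = 1.219 / 4046.8564 = 0.00030122146 acre ≈ 0.0003012 acre (4 s.f.). Final answer: 0.0003012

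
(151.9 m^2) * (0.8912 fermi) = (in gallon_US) 3.576e-11. Check: 151.9 m^2 is already in m^2. 1 fermi = 1e-15 m, so 0.8912 fermi = 0.8912 * 1e-15 = 8.912e-16 m. Combine: 151.9 m^2 * 8.912e-16 m = 1.3537328e-13 m^3. 1 gallon_US = 0.0037854118 m^3, so 1.3537328e-13 m^3 = 1.3537328e-13 / 0.0037854118 = 3.5761837e-11 gallon_US ≈ 3.576e-11 gallon_US (4 s.f.).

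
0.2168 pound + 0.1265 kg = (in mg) 2.248e+05. Check: 1 pound = 0.45359237 kg, so 0.2168 pound = 0.2168 * 0.45359237 = 0.098338826 kg. 0.1265 kg is already in kg. Sum: 0.098338826 + 0.1265 = 0.22483883 kg. 1 mg = 1e-06 kg, so 0.22483883 kg = 0.22483883 / 1e-06 = 224838.83 mg ≈ 2.248e+05 mg (4 s.f.).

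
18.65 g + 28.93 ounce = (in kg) 1 g = 0.001 kg, so 18.65 g = 18.65 * 0.001 = 0.01865 kg. 1 ounce = 0.028349523 kg, so 28.93 ounce = 28.93 * 0.028349523 = 0.8201517 kg. Sum: 0.01865 + 0.8201517 = 0.8388017 kg. Result: 0.8388017 kg ≈ 0.8388 kg (4 s.f.). Final answer: 0.8388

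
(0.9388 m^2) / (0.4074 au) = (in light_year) 0.9388 m^2 is already in m^2. 1 au = 1.4959787e+11 m, so 0.4074 au = 0.4074 * 1.4959787e+11 = 6.0946173e+10 m. Combine: 0.9388 m^2 / 6.0946173e+10 m = 1.5403756e-11 m. 1 light_year = 9.4607305e+15 m, so 1.5403756e-11 m = 1.5403756e-11 / 9.4607305e+15 = 1.6281783e-27 light_year ≈ 1.628e-27 light_year (4 s.f.). Final answer: 1.628e-27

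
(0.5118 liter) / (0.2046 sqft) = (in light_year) 2.846e-18. Check: 1 liter = 0.001 m^3, so 0.5118 liter = 0.5118 * 0.001 = 0.0005118 m^3. 1 sqft = 0.09290304 m^2, so 0.2046 sqft = 0.2046 * 0.09290304 = 0.019007962 m^2. Combine: 0.0005118 m^3 / 0.019007962 m^2 = 0.026925559 m. 1 light_year = 9.4607305e+15 m, so 0.026925559 m = 0.026925559 / 9.4607305e+15 = 2.8460338e-18 light_year ≈ 2.846e-18 light_year (4 s.f.).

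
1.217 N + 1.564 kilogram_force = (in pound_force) 3.722. Check: 1.217 N is already in N. 1 kilogram_force = 9.80665 N, so 1.564 kilogram_force = 1.564 * 9.80665 = 15.337601 N. Sum: 1.217 + 15.337601 = 16.554601 N. 1 pound_force = 4.4482216 N, so 16.554601 N = 16.554601 / 4.4482216 = 3.7216223 pound_force ≈ 3.722 pound_force (4 s.f.).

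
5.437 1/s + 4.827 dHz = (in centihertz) 592. Check: 5.437 1/s = 5.437 Hz. 1 dHz = 0.1 Hz, so 4.827 dHz = 4.827 * 0.1 = 0.4827 Hz. Sum: 5.437 + 0.4827 = 5.9197 Hz. 1 centihertz = 0.01 Hz, so 5.9197 Hz = 5.9197 / 0.01 = 591.97 centihertz ≈ 592 centihertz (4 s.f.).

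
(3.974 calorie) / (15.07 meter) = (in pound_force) 1 calorie = 4.184 J, so 3.974 calorie = 3.974 * 4.184 = 16.627216 J. 15.07 meter = 15.07 m. Combine: 16.627216 J / 15.07 m = 1.1033322 N. 1 pound_force = 4.4482216 N, so 1.1033322 N = 1.1033322 / 4.4482216 = 0.24803894 pound_force ≈ 0.248 pound_force (4 s.f.). Final answer: 0.248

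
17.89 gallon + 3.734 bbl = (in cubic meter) 1 gallon = 0.0037854118 m^3, so 17.89 gallon = 17.89 * 0.0037854118 = 0.067721017 m^3. 1 bbl = 0.15898729 m^3, so 3.734 bbl = 3.734 * 0.15898729 = 0.59365856 m^3. Sum: 0.067721017 + 0.59365856 = 0.66137958 m^3. 0.66137958 m^3 = 0.66137958 cubic meter ≈ 0.6614 cubic meter (4 s.f.). Final answer: 0.6614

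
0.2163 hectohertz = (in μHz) 1 hectohertz = 100 Hz, so 0.2163 hectohertz = 0.2163 * 100 = 21.63 Hz. 1 μHz = 1e-06 Hz, so 21.63 Hz = 21.63 / 1e-06 = 21630000 μHz ≈ 2.163e+07 μHz (4 s.f.). Final answer: 2.163e+07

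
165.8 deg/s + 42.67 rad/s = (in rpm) 435.1. Check: 1 deg/s = 0.017453293 rad/s, so 165.8 deg/s = 165.8 * 0.017453293 = 2.8937559 rad/s. 42.67 rad/s is already in rad/s. Sum: 2.8937559 + 42.67 = 45.563756 rad/s. 1 rpm = 0.10471976 rad/s, so 45.563756 rad/s = 45.563756 / 0.10471976 = 435.10182 rpm ≈ 435.1 rpm (4 s.f.).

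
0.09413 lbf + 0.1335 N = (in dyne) 1 lbf = 4.4482216 N, so 0.09413 lbf = 0.09413 * 4.4482216 = 0.4187111 N. 0.1335 N is already in N. Sum: 0.4187111 + 0.1335 = 0.5522111 N. 1 dyne = 1e-05 N, so 0.5522111 N = 0.5522111 / 1e-05 = 55221.11 dyne ≈ 5.522e+04 dyne (4 s.f.). Final answer: 5.522e+04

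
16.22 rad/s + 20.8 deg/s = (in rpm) 16.22 rad/s is already in rad/s. 1 deg/s = 0.017453293 rad/s, so 20.8 deg/s = 20.8 * 0.017453293 = 0.36302848 rad/s. Sum: 16.22 + 0.36302848 = 16.583028 rad/s. 1 rpm = 0.10471976 rad/s, so 16.583028 rad/s = 16.583028 / 0.10471976 = 158.35626 rpm ≈ 158.4 rpm (4 s.f.). Final answer: 158.4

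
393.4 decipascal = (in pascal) 39.34. Check: 1 decipascal = 0.1 Pa, so 393.4 decipascal = 393.4 * 0.1 = 39.34 Pa. 39.34 Pa = 39.34 pascal.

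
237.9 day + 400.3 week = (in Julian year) 8.323. Check: 1 day = 86400 s, so 237.9 day = 237.9 * 86400 = 20554560 s. 1 week = 604800 s, so 400.3 week = 400.3 * 604800 = 2.4210144e+08 s. Sum: 20554560 + 2.4210144e+08 = 2.62656e+08 s. 1 Julian year = 31557600 s, so 2.62656e+08 s = 2.62656e+08 / 31557600 = 8.3230664 Julian year ≈ 8.323 Julian year (4 s.f.).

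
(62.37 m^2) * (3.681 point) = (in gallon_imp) 62.37 m^2 is already in m^2. 1 point = 0.00035277778 m, so 3.681 point = 3.681 * 0.00035277778 = 0.001298575 m. Combine: 62.37 m^2 * 0.001298575 m = 0.080992123 m^3. 1 gallon_imp = 0.00454609 m^3, so 0.080992123 m^3 = 0.080992123 / 0.00454609 = 17.815776 gallon_imp ≈ 17.82 gallon_imp (4 s.f.). Final answer: 17.82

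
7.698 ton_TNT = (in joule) 1 ton_TNT = 4.184e+09 J, so 7.698 ton_TNT = 7.698 * 4.184e+09 = 3.2208432e+10 J. 3.2208432e+10 J = 3.2208432e+10 joule ≈ 3.221e+10 joule (4 s.f.). Final answer: 3.221e+10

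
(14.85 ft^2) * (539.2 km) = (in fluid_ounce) 1 ft^2 = 0.09290304 m^2, so 14.85 ft^2 = 14.85 * 0.09290304 = 1.3796101 m^2. 1 km = 1000 m, so 539.2 km = 539.2 * 1000 = 539200 m. Combine: 1.3796101 m^2 * 539200 m = 743885.79 m^3. 1 fluid_ounce = 2.957353e-05 m^3, so 743885.79 m^3 = 743885.79 / 2.957353e-05 = 2.5153771e+10 fluid_ounce ≈ 2.515e+10 fluid_ounce (4 s.f.). Final answer: 2.515e+10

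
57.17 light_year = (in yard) 5.915e+17. Check: 1 light_year = 9.4607305e+15 m, so 57.17 light_year = 57.17 * 9.4607305e+15 = 5.4086996e+17 m. 1 yard = 0.9144 m, so 5.4086996e+17 m = 5.4086996e+17 / 0.9144 = 5.9150258e+17 yard ≈ 5.915e+17 yard (4 s.f.).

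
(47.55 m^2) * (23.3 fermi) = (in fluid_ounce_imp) 47.55 m^2 is already in m^2. 1 fermi = 1e-15 m, so 23.3 fermi = 23.3 * 1e-15 = 2.33e-14 m. Combine: 47.55 m^2 * 2.33e-14 m = 1.107915e-12 m^3. 1 fluid_ounce_imp = 2.8413063e-05 m^3, so 1.107915e-12 m^3 = 1.107915e-12 / 2.8413063e-05 = 3.8993157e-08 fluid_ounce_imp ≈ 3.899e-08 fluid_ounce_imp (4 s.f.). Final answer: 3.899e-08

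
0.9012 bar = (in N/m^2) 9.012e+04. Check: 1 bar = 100000 Pa, so 0.9012 bar = 0.9012 * 100000 = 90120 Pa. 90120 Pa = 90120 N/m^2 ≈ 9.012e+04 N/m^2 (4 s.f.).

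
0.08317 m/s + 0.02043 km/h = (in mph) 0.08317 m/s is already in m/s. 1 km/h = 0.27777778 m/s, so 0.02043 km/h = 0.02043 * 0.27777778 = 0.005675 m/s. Sum: 0.08317 + 0.005675 = 0.088845 m/s. 1 mph = 0.44704 m/s, so 0.088845 m/s = 0.088845 / 0.44704 = 0.1987406 mph ≈ 0.1987 mph (4 s.f.). Final answer: 0.1987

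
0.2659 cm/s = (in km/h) 0.009572. Check: 1 cm/s = 0.01 m/s, so 0.2659 cm/s = 0.2659 * 0.01 = 0.002659 m/s. 1 km/h = 0.27777778 m/s, so 0.002659 m/s = 0.002659 / 0.27777778 = 0.0095724 km/h ≈ 0.009572 km/h (4 s.f.).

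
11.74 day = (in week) 1 day = 86400 s, so 11.74 day = 11.74 * 86400 = 1014336 s. 1 week = 604800 s, so 1014336 s = 1014336 / 604800 = 1.6771429 week ≈ 1.677 week (4 s.f.). Final answer: 1.677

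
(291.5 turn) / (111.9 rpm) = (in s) 1 turn = 6.2831853 rad, so 291.5 turn = 291.5 * 6.2831853 = 1831.5485 rad. 1 rpm = 0.10471976 rad/s, so 111.9 rpm = 111.9 * 0.10471976 = 11.718141 rad/s. Combine: 1831.5485 rad / 11.718141 rad/s = 156.30027 s. Result: 156.30027 s ≈ 156.3 s (4 s.f.). Final answer: 156.3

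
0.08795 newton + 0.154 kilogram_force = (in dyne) 1.598e+05. Check: 0.08795 newton = 0.08795 N. 1 kilogram_force = 9.80665 N, so 0.154 kilogram_force = 0.154 * 9.80665 = 1.5102241 N. Sum: 0.08795 + 1.5102241 = 1.5981741 N. 1 dyne = 1e-05 N, so 1.5981741 N = 1.5981741 / 1e-05 = 159817.41 dyne ≈ 1.598e+05 dyne (4 s.f.).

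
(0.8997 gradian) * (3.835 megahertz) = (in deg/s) 1 gradian = 0.015707963 rad, so 0.8997 gradian = 0.8997 * 0.015707963 = 0.014132455 rad. 1 megahertz = 1000000 Hz, so 3.835 megahertz = 3.835 * 1000000 = 3835000 Hz. Combine: 0.014132455 rad * 3835000 Hz = 54197.963 rad/s. 1 deg/s = 0.017453293 rad/s, so 54197.963 rad/s = 54197.963 / 0.017453293 = 3105314.6 deg/s ≈ 3.105e+06 deg/s (4 s.f.). Final answer: 3.105e+06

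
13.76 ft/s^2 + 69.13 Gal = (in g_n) 1 ft/s^2 = 0.3048 m/s^2, so 13.76 ft/s^2 = 13.76 * 0.3048 = 4.194048 m/s^2. 1 Gal = 0.01 m/s^2, so 69.13 Gal = 69.13 * 0.01 = 0.6913 m/s^2. Sum: 4.194048 + 0.6913 = 4.885348 m/s^2. 1 g_n = 9.80665 m/s^2, so 4.885348 m/s^2 = 4.885348 / 9.80665 = 0.49816686 g_n ≈ 0.4982 g_n (4 s.f.). Final answer: 0.4982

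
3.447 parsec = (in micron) 1.064e+23. Check: 1 parsec = 3.0856776e+16 m, so 3.447 parsec = 3.447 * 3.0856776e+16 = 1.0636331e+17 m. 1 micron = 1e-06 m, so 1.0636331e+17 m = 1.0636331e+17 / 1e-06 = 1.0636331e+23 micron ≈ 1.064e+23 micron (4 s.f.).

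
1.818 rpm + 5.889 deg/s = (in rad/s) 1 rpm = 0.10471976 rad/s, so 1.818 rpm = 1.818 * 0.10471976 = 0.19038051 rad/s. 1 deg/s = 0.017453293 rad/s, so 5.889 deg/s = 5.889 * 0.017453293 = 0.10278244 rad/s. Sum: 0.19038051 + 0.10278244 = 0.29316295 rad/s. Result: 0.29316295 rad/s ≈ 0.2932 rad/s (4 s.f.). Final answer: 0.2932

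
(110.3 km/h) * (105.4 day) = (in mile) 1.734e+05. Check: 1 km/h = 0.27777778 m/s, so 110.3 km/h = 110.3 * 0.27777778 = 30.638889 m/s. 1 day = 86400 s, so 105.4 day = 105.4 * 86400 = 9106560 s. Combine: 30.638889 m/s * 9106560 s = 2.7901488e+08 m. 1 mile = 1609.344 m, so 2.7901488e+08 m = 2.7901488e+08 / 1609.344 = 173371.81 mile ≈ 1.734e+05 mile (4 s.f.).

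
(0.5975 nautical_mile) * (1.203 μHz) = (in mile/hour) 0.002978. Check: 1 nautical_mile = 1852 m, so 0.5975 nautical_mile = 0.5975 * 1852 = 1106.57 m. 1 μHz = 1e-06 Hz, so 1.203 μHz = 1.203 * 1e-06 = 1.203e-06 Hz. Combine: 1106.57 m * 1.203e-06 Hz = 0.0013312037 m/s. 1 mile/hour = 0.44704 m/s, so 0.0013312037 m/s = 0.0013312037 / 0.44704 = 0.0029778179 mile/hour ≈ 0.002978 mile/hour (4 s.f.).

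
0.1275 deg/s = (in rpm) 1 deg/s = 0.017453293 rad/s, so 0.1275 deg/s = 0.1275 * 0.017453293 = 0.0022252948 rad/s. 1 rpm = 0.10471976 rad/s, so 0.0022252948 rad/s = 0.0022252948 / 0.10471976 = 0.02125 rpm. Final answer: 0.02125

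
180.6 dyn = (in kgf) 1 dyn = 1e-05 N, so 180.6 dyn = 180.6 * 1e-05 = 0.001806 N. 1 kgf = 9.80665 N, so 0.001806 N = 0.001806 / 9.80665 = 0.00018416075 kgf ≈ 0.0001842 kgf (4 s.f.). Final answer: 0.0001842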